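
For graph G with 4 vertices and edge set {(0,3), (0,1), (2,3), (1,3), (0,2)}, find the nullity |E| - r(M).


Cycle rank (nullity) = |E| - r(M) = |E| - (|V| - c).
|E| = 5, |V| = 4, c = 1.
Nullity = 5 - (4 - 1) = 5 - 3 = 2.

2


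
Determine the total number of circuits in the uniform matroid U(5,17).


In U(5,17), circuits are the (6)-element subsets.
Any set of 6 elements is dependent, and removing any one element gives
an independent set of size 5, so it is a minimal dependent set.
Number of circuits = (17 choose 6) = 12376.

12376


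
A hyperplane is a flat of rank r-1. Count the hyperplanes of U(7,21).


Hyperplanes of U(7,21) are flats of rank 6.
In a uniform matroid, these are exactly the (6)-element subsets.
Count = C(21,6) = 21! / (6! * 15!) = 54264.

54264


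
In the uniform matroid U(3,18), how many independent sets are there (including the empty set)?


Independent sets of U(3,18) are all subsets of size <= 3.
Count = (18 choose 0) + (18 choose 1) + (18 choose 2) + (18 choose 3)
     = 1 + 18 + 153 + 816
     = 988.

988


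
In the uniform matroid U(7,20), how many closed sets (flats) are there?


Flats of U(7,20): every subset of size < 7 is a flat, plus E itself.
Count = C(20,0) + C(20,1) + C(20,2) + C(20,3) + C(20,4) + C(20,5) + C(20,6) + 1
     = 1 + 20 + 190 + 1140 + 4845 + 15504 + 38760 + 1
     = 60461.

60461


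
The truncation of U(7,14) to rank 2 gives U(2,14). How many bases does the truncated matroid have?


Truncating U(7,14) to rank 2 gives U(2,14).
Bases of U(2,14) are all 2-element subsets of 14 elements.
Number of bases = (14 choose 2) = 91.

91


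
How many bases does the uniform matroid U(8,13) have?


Bases of U(8,13) are all 8-element subsets of the 13-element ground set.
Number of bases = C(13,8).
C(13,8) = 13! / (8! * 5!) = 1287.

1287


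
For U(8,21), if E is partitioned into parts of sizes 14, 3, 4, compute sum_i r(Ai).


r(Ai) = min(|Ai|, 8) for each part.
Sum = min(14,8) + min(3,8) + min(4,8)
    = 8 + 3 + 4
    = 15.

15


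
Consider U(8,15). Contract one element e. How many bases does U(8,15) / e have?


Contracting e from U(8,15) gives U(7,14).
Bases of U(7,14) = C(14,7) = 3432.

3432


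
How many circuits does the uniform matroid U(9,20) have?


In U(9,20), circuits are the (10)-element subsets.
Any set of 10 elements is dependent, and removing any one element gives
an independent set of size 9, so it is a minimal dependent set.
Number of circuits = C(20,10) = 20! / (10! * 10!) = 184756.

184756


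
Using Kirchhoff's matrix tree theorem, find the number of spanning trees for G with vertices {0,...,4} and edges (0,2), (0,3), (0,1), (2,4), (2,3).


By Kirchhoff's matrix tree theorem, the number of spanning trees equals
the determinant of any cofactor of the Laplacian matrix L.
G has 5 vertices and 5 edges.
Computing the (4 x 4) cofactor determinant gives 3.

3


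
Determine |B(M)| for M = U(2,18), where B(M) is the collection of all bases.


Bases of U(2,18) are all 2-element subsets of the 18-element ground set.
Number of bases = C(18,2).
(18 choose 2) = 153.

153


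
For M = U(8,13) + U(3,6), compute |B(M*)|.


(M1+M2)* = M1* + M2*.
M1* = U(5,13), bases: C(13,5) = 1287.
M2* = U(3,6), bases: C(6,3) = 20.
|B(M*)| = 1287 * 20 = 25740.

25740


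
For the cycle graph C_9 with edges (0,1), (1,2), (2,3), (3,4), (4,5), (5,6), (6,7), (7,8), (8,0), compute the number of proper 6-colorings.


P(C_9, k) = (k-1)^9 + (-1)^9*(k-1).
P(6) = (5)^9 - 5
= 1953125 - 5 = 1953120.

1953120


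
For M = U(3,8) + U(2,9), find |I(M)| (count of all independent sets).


For a direct sum, |I(M1+M2)| = |I(M1)| * |I(M2)|.
|I(U(3,8))| = sum C(8,k) for k=0..3 = 93.
|I(U(2,9))| = sum C(9,k) for k=0..2 = 46.
Total = 93 * 46 = 4278.

4278


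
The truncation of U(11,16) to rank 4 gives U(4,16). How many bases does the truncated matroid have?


Truncating U(11,16) to rank 4 gives U(4,16).
Bases of U(4,16) are all 4-element subsets of 16 elements.
Number of bases = C(16,4) = 16! / (4! * 12!) = 1820.

1820


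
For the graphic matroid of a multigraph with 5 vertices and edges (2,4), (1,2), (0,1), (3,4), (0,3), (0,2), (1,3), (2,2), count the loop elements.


In a graphic matroid, a loop is a self-loop edge (u,u) with rank 0.
Examining all 8 edges for self-loops...
Self-loops found: (2,2)
Number of loops = 1.

1


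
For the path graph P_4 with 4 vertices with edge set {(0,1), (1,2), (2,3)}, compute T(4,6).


A path on 4 vertices is a tree with 3 edges.
T(x,y) = x^(3) for any tree.
T(4,6) = 4^3 = 64.

64


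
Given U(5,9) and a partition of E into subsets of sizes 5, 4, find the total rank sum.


r(Ai) = min(|Ai|, 5) for each part.
Sum = min(5,5) + min(4,5)
    = 5 + 4
    = 9.

9


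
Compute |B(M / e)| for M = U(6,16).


Contracting e from U(6,16) gives U(5,15).
Bases of U(5,15) = C(15,5) = 15! / (5! * 10!) = 3003.

3003


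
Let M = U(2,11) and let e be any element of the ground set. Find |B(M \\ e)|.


Deleting e from U(2,11) gives U(2,10) since n > r.
Bases of U(2,10) = (10 choose 2) = 45.

45


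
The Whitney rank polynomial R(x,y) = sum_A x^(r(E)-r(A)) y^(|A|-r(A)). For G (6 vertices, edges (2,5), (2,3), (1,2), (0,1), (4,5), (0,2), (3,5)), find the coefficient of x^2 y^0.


R(x,y) = sum over A in 2^E of x^(r(E)-r(A)) * y^(|A|-r(A)).
G has 6 vertices, 7 edges. r(E) = 5.
Enumerate all 2^7 = 128 subsets.
Count subsets with r(E)-r(A)=2 and |A|-r(A)=0: 33.

33


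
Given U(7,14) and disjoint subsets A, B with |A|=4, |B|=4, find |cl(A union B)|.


|A union B| = 4 + 4 = 8 (disjoint).
In U(7,14), cl(S) = S if |S| < 7, else cl(S) = E.
Since 8 >= 7, cl(A union B) = E.
|cl(A union B)| = 14.

14


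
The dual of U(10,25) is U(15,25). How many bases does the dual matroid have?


The dual of U(r,n) is U(n-r, n) = U(15,25).
Bases of U(15,25) are all (15)-element subsets.
|B(M*)| = C(25,15) = 25! / (15! * 10!) = 3268760.

3268760


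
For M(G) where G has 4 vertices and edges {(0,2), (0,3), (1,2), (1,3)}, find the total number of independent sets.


An independent set in a graphic matroid is an acyclic edge subset.
G has 4 vertices and 4 edges.
Enumerate all 2^4 = 16 subsets, checking for acyclicity.
Total independent sets = 15.

15


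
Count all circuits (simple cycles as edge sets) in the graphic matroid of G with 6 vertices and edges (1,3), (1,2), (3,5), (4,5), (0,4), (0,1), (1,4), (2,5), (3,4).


A circuit in a graphic matroid = edge set of a simple cycle.
G has 6 vertices and 9 edges.
Enumerating all minimal edge subsets forming cycles...
Total circuits found: 12.

12


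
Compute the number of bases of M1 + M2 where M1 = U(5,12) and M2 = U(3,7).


Bases of a direct sum M1 + M2: |B| = |B(M1)| * |B(M2)|.
|B(U(5,12))| = C(12,5) = 792.
|B(U(3,7))| = C(7,3) = 35.
Total bases = 792 * 35 = 27720.

27720


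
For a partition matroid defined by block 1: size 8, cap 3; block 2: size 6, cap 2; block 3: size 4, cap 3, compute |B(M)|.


A basis picks exactly ci elements from block i.
Number of bases = product of C(|Si|, ci).
= C(8,3) * C(6,2) * C(4,3)
= 56 * 15 * 4
= 3360.

3360


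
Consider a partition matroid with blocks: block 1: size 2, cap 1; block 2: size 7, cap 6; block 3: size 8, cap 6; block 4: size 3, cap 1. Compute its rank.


Rank of a partition matroid = sum of min(|Si|, ci) for each block.
= min(2,1) + min(7,6) + min(8,6) + min(3,1)
= 1 + 6 + 6 + 1
= 14.

14


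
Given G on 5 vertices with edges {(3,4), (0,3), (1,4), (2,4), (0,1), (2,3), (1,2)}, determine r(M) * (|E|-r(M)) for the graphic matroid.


r(M) = |V| - c = 5 - 1 = 4.
nullity = |E| - r(M) = 7 - 4 = 3.
Product = 4 * 3 = 12.

12


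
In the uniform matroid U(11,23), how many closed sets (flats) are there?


Flats of U(11,23): every subset of size < 11 is a flat, plus E itself.
Count = C(23,0) + C(23,1) + C(23,2) + C(23,3) + C(23,4) + C(23,5) + C(23,6) + C(23,7) + C(23,8) + C(23,9) + C(23,10) + 1
     = 1 + 23 + 253 + 1771 + 8855 + 33649 + 100947 + 245157 + 490314 + 817190 + 1144066 + 1
     = 2842227.

2842227


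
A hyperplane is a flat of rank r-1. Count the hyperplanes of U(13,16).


Hyperplanes of U(13,16) are flats of rank 12.
In a uniform matroid, these are exactly the (12)-element subsets.
Count = (16 choose 12) = 1820.

1820


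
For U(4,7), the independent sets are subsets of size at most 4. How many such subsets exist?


Independent sets of U(4,7) are all subsets of size <= 4.
Count = C(7,0) + C(7,1) + C(7,2) + C(7,3) + C(7,4)
     = 1 + 7 + 21 + 35 + 35
     = 99.

99


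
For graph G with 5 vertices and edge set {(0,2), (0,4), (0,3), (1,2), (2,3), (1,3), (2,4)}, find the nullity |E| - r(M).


Cycle rank (nullity) = |E| - r(M) = |E| - (|V| - c).
|E| = 7, |V| = 5, c = 1.
Nullity = 7 - (5 - 1) = 7 - 4 = 3.

3


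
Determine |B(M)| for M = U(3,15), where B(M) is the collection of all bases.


Bases of U(3,15) are all 3-element subsets of the 15-element ground set.
Number of bases = C(15,3).
(15 choose 3) = 455.

455


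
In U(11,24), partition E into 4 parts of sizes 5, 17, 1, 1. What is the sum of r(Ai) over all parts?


r(Ai) = min(|Ai|, 11) for each part.
Sum = min(5,11) + min(17,11) + min(1,11) + min(1,11)
    = 5 + 11 + 1 + 1
    = 18.

18


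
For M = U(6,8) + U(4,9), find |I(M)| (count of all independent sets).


For a direct sum, |I(M1+M2)| = |I(M1)| * |I(M2)|.
|I(U(6,8))| = sum C(8,k) for k=0..6 = 247.
|I(U(4,9))| = sum C(9,k) for k=0..4 = 256.
Total = 247 * 256 = 63232.

63232


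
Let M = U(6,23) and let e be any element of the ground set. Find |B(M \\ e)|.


Deleting e from U(6,23) gives U(6,22) since n > r.
Bases of U(6,22) = C(22,6) = 74613.

74613


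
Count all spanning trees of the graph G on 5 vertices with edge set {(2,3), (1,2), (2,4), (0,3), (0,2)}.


By Kirchhoff's matrix tree theorem, the number of spanning trees equals
the determinant of any cofactor of the Laplacian matrix L.
G has 5 vertices and 5 edges.
Computing the (4 x 4) cofactor determinant gives 3.

3


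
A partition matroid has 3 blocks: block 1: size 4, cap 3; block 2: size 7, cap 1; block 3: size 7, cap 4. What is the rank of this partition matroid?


Rank of a partition matroid = sum of min(|Si|, ci) for each block.
= min(4,3) + min(7,1) + min(7,4)
= 3 + 1 + 4
= 8.

8


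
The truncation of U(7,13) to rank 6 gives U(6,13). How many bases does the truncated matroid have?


Truncating U(7,13) to rank 6 gives U(6,13).
Bases of U(6,13) are all 6-element subsets of 13 elements.
Number of bases = C(13,6) = 1716.

1716


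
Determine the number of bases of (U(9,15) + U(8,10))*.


(M1+M2)* = M1* + M2*.
M1* = U(6,15), bases: C(15,6) = 5005.
M2* = U(2,10), bases: C(10,2) = 45.
|B(M*)| = 5005 * 45 = 225225.

225225


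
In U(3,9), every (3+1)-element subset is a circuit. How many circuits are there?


In U(3,9), circuits are the (4)-element subsets.
Any set of 4 elements is dependent, and removing any one element gives
an independent set of size 3, so it is a minimal dependent set.
Number of circuits = (9 choose 4) = 126.

126


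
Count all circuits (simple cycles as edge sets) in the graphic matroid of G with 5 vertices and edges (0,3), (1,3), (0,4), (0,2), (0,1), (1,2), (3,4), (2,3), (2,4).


A circuit in a graphic matroid = edge set of a simple cycle.
G has 5 vertices and 9 edges.
Enumerating all minimal edge subsets forming cycles...
Total circuits found: 22.

22


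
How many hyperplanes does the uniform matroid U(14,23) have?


Hyperplanes of U(14,23) are flats of rank 13.
In a uniform matroid, these are exactly the (13)-element subsets.
Count = (23 choose 13) = 1144066.

1144066


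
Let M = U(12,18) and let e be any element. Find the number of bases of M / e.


Contracting e from U(12,18) gives U(11,17).
Bases of U(11,17) = C(17,11) = 17! / (11! * 6!) = 12376.

12376


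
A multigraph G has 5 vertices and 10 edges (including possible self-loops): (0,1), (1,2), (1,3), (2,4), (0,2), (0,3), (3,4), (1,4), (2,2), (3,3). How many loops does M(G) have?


In a graphic matroid, a loop is a self-loop edge (u,u) with rank 0.
Examining all 10 edges for self-loops...
Self-loops found: (2,2), (3,3)
Number of loops = 2.

2


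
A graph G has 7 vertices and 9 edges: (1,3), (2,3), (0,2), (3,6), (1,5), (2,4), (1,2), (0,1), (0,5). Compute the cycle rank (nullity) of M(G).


Cycle rank (nullity) = |E| - r(M) = |E| - (|V| - c).
|E| = 9, |V| = 7, c = 1.
Nullity = 9 - (7 - 1) = 9 - 6 = 3.

3


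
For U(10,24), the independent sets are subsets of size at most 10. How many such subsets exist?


Independent sets of U(10,24) are all subsets of size <= 10.
Count = (24 choose 0) + (24 choose 1) + (24 choose 2) + (24 choose 3) + (24 choose 4) + (24 choose 5) + (24 choose 6) + (24 choose 7) + (24 choose 8) + (24 choose 9) + (24 choose 10)
     = 1 + 24 + 276 + 2024 + 10626 + 42504 + 134596 + 346104 + 735471 + 1307504 + 1961256
     = 4540386.

4540386


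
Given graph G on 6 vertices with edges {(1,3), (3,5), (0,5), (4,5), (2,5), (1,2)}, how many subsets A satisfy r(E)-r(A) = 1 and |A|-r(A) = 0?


R(x,y) = sum over A in 2^E of x^(r(E)-r(A)) * y^(|A|-r(A)).
G has 6 vertices, 6 edges. r(E) = 5.
Enumerate all 2^6 = 64 subsets.
Count subsets with r(E)-r(A)=1 and |A|-r(A)=0: 14.

14


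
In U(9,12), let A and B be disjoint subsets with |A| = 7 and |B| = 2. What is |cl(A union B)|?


|A union B| = 7 + 2 = 9 (disjoint).
In U(9,12), cl(S) = S if |S| < 9, else cl(S) = E.
Since 9 >= 9, cl(A union B) = E.
|cl(A union B)| = 12.

12


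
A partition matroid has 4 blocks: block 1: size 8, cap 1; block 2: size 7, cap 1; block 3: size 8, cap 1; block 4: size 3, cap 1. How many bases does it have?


A basis picks exactly ci elements from block i.
Number of bases = product of C(|Si|, ci).
= C(8,1) * C(7,1) * C(8,1) * C(3,1)
= 8 * 7 * 8 * 3
= 1344.

1344


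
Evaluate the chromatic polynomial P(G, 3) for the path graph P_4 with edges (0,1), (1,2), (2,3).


P(P_4, k) = k * (k-1)^(3).
P(3) = 3 * 2^3 = 3 * 8 = 24.

24


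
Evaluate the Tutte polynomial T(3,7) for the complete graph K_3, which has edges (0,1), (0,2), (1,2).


T(K_3; x,y) = x^2 + x + y.
T(3,7) = 9 + 3 + 7 = 19.

19


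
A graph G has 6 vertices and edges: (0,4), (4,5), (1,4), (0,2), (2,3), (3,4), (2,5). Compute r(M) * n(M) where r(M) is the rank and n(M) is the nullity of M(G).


r(M) = |V| - c = 6 - 1 = 5.
nullity = |E| - r(M) = 7 - 5 = 2.
Product = 5 * 2 = 10.

10


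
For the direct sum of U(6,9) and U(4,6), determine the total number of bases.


Bases of a direct sum M1 + M2: |B| = |B(M1)| * |B(M2)|.
|B(U(6,9))| = C(9,6) = 84.
|B(U(4,6))| = C(6,4) = 15.
Total bases = 84 * 15 = 1260.

1260


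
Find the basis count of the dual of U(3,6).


The dual of U(r,n) is U(n-r, n) = U(3,6).
Bases of U(3,6) are all (3)-element subsets.
|B(M*)| = C(6,3) = 6! / (3! * 3!) = 20.

20


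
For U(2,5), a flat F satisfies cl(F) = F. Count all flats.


Flats of U(2,5): every subset of size < 2 is a flat, plus E itself.
Count = C(5,0) + C(5,1) + 1
     = 1 + 5 + 1
     = 7.

7


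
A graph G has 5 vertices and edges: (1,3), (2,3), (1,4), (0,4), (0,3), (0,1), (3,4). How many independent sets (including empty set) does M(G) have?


An independent set in a graphic matroid is an acyclic edge subset.
G has 5 vertices and 7 edges.
Enumerate all 2^7 = 128 subsets, checking for acyclicity.
Total independent sets = 76.

76


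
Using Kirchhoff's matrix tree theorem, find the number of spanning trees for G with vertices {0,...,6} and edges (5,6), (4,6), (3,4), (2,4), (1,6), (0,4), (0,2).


By Kirchhoff's matrix tree theorem, the number of spanning trees equals
the determinant of any cofactor of the Laplacian matrix L.
G has 7 vertices and 7 edges.
Computing the (6 x 6) cofactor determinant gives 3.

3


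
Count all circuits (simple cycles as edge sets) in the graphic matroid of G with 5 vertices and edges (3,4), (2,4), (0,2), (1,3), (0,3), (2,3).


A circuit in a graphic matroid = edge set of a simple cycle.
G has 5 vertices and 6 edges.
Enumerating all minimal edge subsets forming cycles...
Total circuits found: 3.

3


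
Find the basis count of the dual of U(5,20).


The dual of U(r,n) is U(n-r, n) = U(15,20).
Bases of U(15,20) are all (15)-element subsets.
|B(M*)| = (20 choose 15) = 15504.

15504


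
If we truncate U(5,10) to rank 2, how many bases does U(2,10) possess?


Truncating U(5,10) to rank 2 gives U(2,10).
Bases of U(2,10) are all 2-element subsets of 10 elements.
Number of bases = C(10,2) = 10! / (2! * 8!) = 45.

45


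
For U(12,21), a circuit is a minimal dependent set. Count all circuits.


In U(12,21), circuits are the (13)-element subsets.
Any set of 13 elements is dependent, and removing any one element gives
an independent set of size 12, so it is a minimal dependent set.
Number of circuits = C(21,13) = 21! / (13! * 8!) = 203490.

203490


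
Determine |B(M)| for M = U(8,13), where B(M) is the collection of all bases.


Bases of U(8,13) are all 8-element subsets of the 13-element ground set.
Number of bases = C(13,8).
(13 choose 8) = 1287.

1287


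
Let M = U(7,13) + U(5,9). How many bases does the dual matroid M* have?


(M1+M2)* = M1* + M2*.
M1* = U(6,13), bases: C(13,6) = 1716.
M2* = U(4,9), bases: C(9,4) = 126.
|B(M*)| = 1716 * 126 = 216216.

216216


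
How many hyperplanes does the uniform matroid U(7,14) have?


Hyperplanes of U(7,14) are flats of rank 6.
In a uniform matroid, these are exactly the (6)-element subsets.
Count = C(14,6) = 14! / (6! * 8!) = 3003.

3003


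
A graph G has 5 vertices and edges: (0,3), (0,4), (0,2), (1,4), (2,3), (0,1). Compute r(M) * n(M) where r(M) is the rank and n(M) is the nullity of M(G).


r(M) = |V| - c = 5 - 1 = 4.
nullity = |E| - r(M) = 6 - 4 = 2.
Product = 4 * 2 = 8.

8


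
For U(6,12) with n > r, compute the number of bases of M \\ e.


Deleting e from U(6,12) gives U(6,11) since n > r.
Bases of U(6,11) = C(11,6) = 462.

462


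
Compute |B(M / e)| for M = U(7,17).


Contracting e from U(7,17) gives U(6,16).
Bases of U(6,16) = (16 choose 6) = 8008.

8008


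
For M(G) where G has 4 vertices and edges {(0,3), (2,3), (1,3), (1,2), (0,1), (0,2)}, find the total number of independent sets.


An independent set in a graphic matroid is an acyclic edge subset.
G has 4 vertices and 6 edges.
Enumerate all 2^6 = 64 subsets, checking for acyclicity.
Total independent sets = 38.

38


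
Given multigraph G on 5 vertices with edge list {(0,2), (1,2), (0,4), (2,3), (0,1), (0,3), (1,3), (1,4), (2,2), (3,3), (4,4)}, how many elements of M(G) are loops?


In a graphic matroid, a loop is a self-loop edge (u,u) with rank 0.
Examining all 11 edges for self-loops...
Self-loops found: (2,2), (3,3), (4,4)
Number of loops = 3.

3


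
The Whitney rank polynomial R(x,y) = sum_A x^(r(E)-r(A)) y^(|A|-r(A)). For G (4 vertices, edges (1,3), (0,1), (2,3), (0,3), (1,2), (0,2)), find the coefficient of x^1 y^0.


R(x,y) = sum over A in 2^E of x^(r(E)-r(A)) * y^(|A|-r(A)).
G has 4 vertices, 6 edges. r(E) = 3.
Enumerate all 2^6 = 64 subsets.
Count subsets with r(E)-r(A)=1 and |A|-r(A)=0: 15.

15


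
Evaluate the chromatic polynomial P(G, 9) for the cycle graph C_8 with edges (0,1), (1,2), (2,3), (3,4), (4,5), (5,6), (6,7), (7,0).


P(C_8, k) = (k-1)^8 + (-1)^8*(k-1).
P(9) = (8)^8 + 8
= 16777216 + 8 = 16777224.

16777224


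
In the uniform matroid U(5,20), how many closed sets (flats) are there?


Flats of U(5,20): every subset of size < 5 is a flat, plus E itself.
Count = C(20,0) + C(20,1) + C(20,2) + C(20,3) + C(20,4) + 1
     = 1 + 20 + 190 + 1140 + 4845 + 1
     = 6197.

6197


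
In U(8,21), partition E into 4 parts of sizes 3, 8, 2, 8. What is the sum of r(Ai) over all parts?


r(Ai) = min(|Ai|, 8) for each part.
Sum = min(3,8) + min(8,8) + min(2,8) + min(8,8)
    = 3 + 8 + 2 + 8
    = 21.

21


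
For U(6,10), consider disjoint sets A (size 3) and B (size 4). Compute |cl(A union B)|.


|A union B| = 3 + 4 = 7 (disjoint).
In U(6,10), cl(S) = S if |S| < 6, else cl(S) = E.
Since 7 >= 6, cl(A union B) = E.
|cl(A union B)| = 10.

10


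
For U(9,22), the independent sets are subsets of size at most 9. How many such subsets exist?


Independent sets of U(9,22) are all subsets of size <= 9.
Count = (22 choose 0) + (22 choose 1) + (22 choose 2) + (22 choose 3) + (22 choose 4) + (22 choose 5) + (22 choose 6) + (22 choose 7) + (22 choose 8) + (22 choose 9)
     = 1 + 22 + 231 + 1540 + 7315 + 26334 + 74613 + 170544 + 319770 + 497420
     = 1097790.

1097790


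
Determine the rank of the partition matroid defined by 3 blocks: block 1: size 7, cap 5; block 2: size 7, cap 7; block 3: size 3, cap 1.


Rank of a partition matroid = sum of min(|Si|, ci) for each block.
= min(7,5) + min(7,7) + min(3,1)
= 5 + 7 + 1
= 13.

13


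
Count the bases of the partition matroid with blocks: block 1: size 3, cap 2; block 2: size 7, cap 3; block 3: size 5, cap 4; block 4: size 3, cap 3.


A basis picks exactly ci elements from block i.
Number of bases = product of C(|Si|, ci).
= C(3,2) * C(7,3) * C(5,4) * C(3,3)
= 3 * 35 * 5 * 1
= 525.

525


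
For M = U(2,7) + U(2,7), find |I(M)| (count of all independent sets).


For a direct sum, |I(M1+M2)| = |I(M1)| * |I(M2)|.
|I(U(2,7))| = sum C(7,k) for k=0..2 = 29.
|I(U(2,7))| = sum C(7,k) for k=0..2 = 29.
Total = 29 * 29 = 841.

841


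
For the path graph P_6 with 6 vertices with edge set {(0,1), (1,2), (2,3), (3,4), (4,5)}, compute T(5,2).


A path on 6 vertices is a tree with 5 edges.
T(x,y) = x^(5) for any tree.
T(5,2) = 5^5 = 3125.

3125


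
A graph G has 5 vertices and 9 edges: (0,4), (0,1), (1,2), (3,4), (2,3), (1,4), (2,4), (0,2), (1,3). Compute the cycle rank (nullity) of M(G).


Cycle rank (nullity) = |E| - r(M) = |E| - (|V| - c).
|E| = 9, |V| = 5, c = 1.
Nullity = 9 - (5 - 1) = 9 - 4 = 5.

5


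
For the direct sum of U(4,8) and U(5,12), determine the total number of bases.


Bases of a direct sum M1 + M2: |B| = |B(M1)| * |B(M2)|.
|B(U(4,8))| = C(8,4) = 70.
|B(U(5,12))| = C(12,5) = 792.
Total bases = 70 * 792 = 55440.

55440


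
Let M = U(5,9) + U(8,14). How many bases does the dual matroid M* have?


(M1+M2)* = M1* + M2*.
M1* = U(4,9), bases: C(9,4) = 126.
M2* = U(6,14), bases: C(14,6) = 3003.
|B(M*)| = 126 * 3003 = 378378.

378378


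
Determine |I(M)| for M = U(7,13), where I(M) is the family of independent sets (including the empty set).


Independent sets of U(7,13) are all subsets of size <= 7.
Count = C(13,0) + C(13,1) + C(13,2) + C(13,3) + C(13,4) + C(13,5) + C(13,6) + C(13,7)
     = 1 + 13 + 78 + 286 + 715 + 1287 + 1716 + 1716
     = 5812.

5812


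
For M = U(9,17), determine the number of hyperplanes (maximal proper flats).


Hyperplanes of U(9,17) are flats of rank 8.
In a uniform matroid, these are exactly the (8)-element subsets.
Count = C(17,8) = 17! / (8! * 9!) = 24310.

24310


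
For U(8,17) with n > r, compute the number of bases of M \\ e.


Deleting e from U(8,17) gives U(8,16) since n > r.
Bases of U(8,16) = C(16,8) = 12870.

12870


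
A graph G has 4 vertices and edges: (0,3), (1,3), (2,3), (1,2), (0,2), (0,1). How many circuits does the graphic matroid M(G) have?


A circuit in a graphic matroid = edge set of a simple cycle.
G has 4 vertices and 6 edges.
Enumerating all minimal edge subsets forming cycles...
Total circuits found: 7.

7


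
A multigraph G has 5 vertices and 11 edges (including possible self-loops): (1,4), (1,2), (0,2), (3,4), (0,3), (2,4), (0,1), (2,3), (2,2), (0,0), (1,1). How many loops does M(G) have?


In a graphic matroid, a loop is a self-loop edge (u,u) with rank 0.
Examining all 11 edges for self-loops...
Self-loops found: (2,2), (0,0), (1,1)
Number of loops = 3.

3


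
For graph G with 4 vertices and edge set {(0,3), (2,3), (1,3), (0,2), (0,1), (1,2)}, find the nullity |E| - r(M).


Cycle rank (nullity) = |E| - r(M) = |E| - (|V| - c).
|E| = 6, |V| = 4, c = 1.
Nullity = 6 - (4 - 1) = 6 - 3 = 3.

3


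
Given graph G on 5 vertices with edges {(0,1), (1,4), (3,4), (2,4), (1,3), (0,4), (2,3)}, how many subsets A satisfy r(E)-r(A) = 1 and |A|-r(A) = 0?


R(x,y) = sum over A in 2^E of x^(r(E)-r(A)) * y^(|A|-r(A)).
G has 5 vertices, 7 edges. r(E) = 4.
Enumerate all 2^7 = 128 subsets.
Count subsets with r(E)-r(A)=1 and |A|-r(A)=0: 32.

32


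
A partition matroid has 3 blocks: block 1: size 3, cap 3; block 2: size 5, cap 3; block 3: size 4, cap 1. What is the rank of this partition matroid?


Rank of a partition matroid = sum of min(|Si|, ci) for each block.
= min(3,3) + min(5,3) + min(4,1)
= 3 + 3 + 1
= 7.

7


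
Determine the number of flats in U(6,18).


Flats of U(6,18): every subset of size < 6 is a flat, plus E itself.
Count = (18 choose 0) + (18 choose 1) + (18 choose 2) + (18 choose 3) + (18 choose 4) + (18 choose 5) + 1
     = 1 + 18 + 153 + 816 + 3060 + 8568 + 1
     = 12617.

12617


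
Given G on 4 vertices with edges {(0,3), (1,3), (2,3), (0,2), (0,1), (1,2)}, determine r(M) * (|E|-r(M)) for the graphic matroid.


r(M) = |V| - c = 4 - 1 = 3.
nullity = |E| - r(M) = 6 - 3 = 3.
Product = 3 * 3 = 9.

9


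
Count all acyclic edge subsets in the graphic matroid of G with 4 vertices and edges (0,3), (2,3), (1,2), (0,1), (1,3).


An independent set in a graphic matroid is an acyclic edge subset.
G has 4 vertices and 5 edges.
Enumerate all 2^5 = 32 subsets, checking for acyclicity.
Total independent sets = 24.

24


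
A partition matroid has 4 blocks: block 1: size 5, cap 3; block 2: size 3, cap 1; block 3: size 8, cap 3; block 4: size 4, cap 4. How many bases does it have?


A basis picks exactly ci elements from block i.
Number of bases = product of C(|Si|, ci).
= C(5,3) * C(3,1) * C(8,3) * C(4,4)
= 10 * 3 * 56 * 1
= 1680.

1680


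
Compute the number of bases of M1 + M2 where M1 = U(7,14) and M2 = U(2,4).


Bases of a direct sum M1 + M2: |B| = |B(M1)| * |B(M2)|.
|B(U(7,14))| = C(14,7) = 3432.
|B(U(2,4))| = C(4,2) = 6.
Total bases = 3432 * 6 = 20592.

20592


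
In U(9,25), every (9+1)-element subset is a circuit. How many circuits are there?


In U(9,25), circuits are the (10)-element subsets.
Any set of 10 elements is dependent, and removing any one element gives
an independent set of size 9, so it is a minimal dependent set.
Number of circuits = (25 choose 10) = 3268760.

3268760


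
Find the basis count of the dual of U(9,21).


The dual of U(r,n) is U(n-r, n) = U(12,21).
Bases of U(12,21) are all (12)-element subsets.
|B(M*)| = (21 choose 12) = 293930.

293930


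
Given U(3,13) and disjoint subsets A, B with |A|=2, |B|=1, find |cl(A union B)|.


|A union B| = 2 + 1 = 3 (disjoint).
In U(3,13), cl(S) = S if |S| < 3, else cl(S) = E.
Since 3 >= 3, cl(A union B) = E.
|cl(A union B)| = 13.

13


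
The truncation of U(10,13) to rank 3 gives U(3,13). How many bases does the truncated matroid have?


Truncating U(10,13) to rank 3 gives U(3,13).
Bases of U(3,13) are all 3-element subsets of 13 elements.
Number of bases = C(13,3) = 13! / (3! * 10!) = 286.

286


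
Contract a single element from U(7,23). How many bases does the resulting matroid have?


Contracting e from U(7,23) gives U(6,22).
Bases of U(6,22) = (22 choose 6) = 74613.

74613


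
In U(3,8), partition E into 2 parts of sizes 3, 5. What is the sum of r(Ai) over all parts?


r(Ai) = min(|Ai|, 3) for each part.
Sum = min(3,3) + min(5,3)
    = 3 + 3
    = 6.

6


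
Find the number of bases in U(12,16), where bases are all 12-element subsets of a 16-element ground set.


Bases of U(12,16) are all 12-element subsets of the 16-element ground set.
Number of bases = C(16,12).
C(16,12) = 1820.

1820


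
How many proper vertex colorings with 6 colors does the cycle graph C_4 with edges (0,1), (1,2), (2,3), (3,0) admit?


P(C_4, k) = (k-1)^4 + (-1)^4*(k-1).
P(6) = (5)^4 + 5
= 625 + 5 = 630.

630


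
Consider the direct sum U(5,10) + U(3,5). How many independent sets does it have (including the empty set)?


For a direct sum, |I(M1+M2)| = |I(M1)| * |I(M2)|.
|I(U(5,10))| = sum C(10,k) for k=0..5 = 638.
|I(U(3,5))| = sum C(5,k) for k=0..3 = 26.
Total = 638 * 26 = 16588.

16588


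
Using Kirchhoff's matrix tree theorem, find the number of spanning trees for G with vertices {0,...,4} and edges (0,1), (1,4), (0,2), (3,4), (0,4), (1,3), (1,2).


By Kirchhoff's matrix tree theorem, the number of spanning trees equals
the determinant of any cofactor of the Laplacian matrix L.
G has 5 vertices and 7 edges.
Computing the (4 x 4) cofactor determinant gives 21.

21


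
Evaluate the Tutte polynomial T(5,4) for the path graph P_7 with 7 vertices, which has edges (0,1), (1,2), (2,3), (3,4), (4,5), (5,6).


A path on 7 vertices is a tree with 6 edges.
T(x,y) = x^(6) for any tree.
T(5,4) = 5^6 = 15625.

15625


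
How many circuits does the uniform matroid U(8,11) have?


In U(8,11), circuits are the (9)-element subsets.
Any set of 9 elements is dependent, and removing any one element gives
an independent set of size 8, so it is a minimal dependent set.
Number of circuits = (11 choose 9) = 55.

55


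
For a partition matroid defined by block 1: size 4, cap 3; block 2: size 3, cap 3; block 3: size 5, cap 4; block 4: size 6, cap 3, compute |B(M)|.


A basis picks exactly ci elements from block i.
Number of bases = product of C(|Si|, ci).
= C(4,3) * C(3,3) * C(5,4) * C(6,3)
= 4 * 1 * 5 * 20
= 400.

400


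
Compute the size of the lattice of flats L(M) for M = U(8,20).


Flats of U(8,20): every subset of size < 8 is a flat, plus E itself.
Count = C(20,0) + C(20,1) + C(20,2) + C(20,3) + C(20,4) + C(20,5) + C(20,6) + C(20,7) + 1
     = 1 + 20 + 190 + 1140 + 4845 + 15504 + 38760 + 77520 + 1
     = 137981.

137981


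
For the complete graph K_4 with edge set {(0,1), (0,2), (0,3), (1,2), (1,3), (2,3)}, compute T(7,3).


T(K_4; x,y) = x^3 + 3x^2 + 4xy + 2x + y^3 + 3y^2 + 2y.
Substituting x=7, y=3:
= 343 + 147 + 84 + 14 + 27 + 27 + 6
= 648.

648


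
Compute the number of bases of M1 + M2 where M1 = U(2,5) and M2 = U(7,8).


Bases of a direct sum M1 + M2: |B| = |B(M1)| * |B(M2)|.
|B(U(2,5))| = C(5,2) = 10.
|B(U(7,8))| = C(8,7) = 8.
Total bases = 10 * 8 = 80.

80


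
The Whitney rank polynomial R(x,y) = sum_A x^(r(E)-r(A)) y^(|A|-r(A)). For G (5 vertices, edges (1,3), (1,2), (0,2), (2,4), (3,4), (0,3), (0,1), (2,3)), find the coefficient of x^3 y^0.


R(x,y) = sum over A in 2^E of x^(r(E)-r(A)) * y^(|A|-r(A)).
G has 5 vertices, 8 edges. r(E) = 4.
Enumerate all 2^8 = 256 subsets.
Count subsets with r(E)-r(A)=3 and |A|-r(A)=0: 8.

8


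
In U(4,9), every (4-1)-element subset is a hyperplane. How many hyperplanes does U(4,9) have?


Hyperplanes of U(4,9) are flats of rank 3.
In a uniform matroid, these are exactly the (3)-element subsets.
Count = (9 choose 3) = 84.

84


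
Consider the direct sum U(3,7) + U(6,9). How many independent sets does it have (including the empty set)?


For a direct sum, |I(M1+M2)| = |I(M1)| * |I(M2)|.
|I(U(3,7))| = sum C(7,k) for k=0..3 = 64.
|I(U(6,9))| = sum C(9,k) for k=0..6 = 466.
Total = 64 * 466 = 29824.

29824


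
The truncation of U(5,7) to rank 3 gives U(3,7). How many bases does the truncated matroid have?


Truncating U(5,7) to rank 3 gives U(3,7).
Bases of U(3,7) are all 3-element subsets of 7 elements.
Number of bases = C(7,3) = 7! / (3! * 4!) = 35.

35


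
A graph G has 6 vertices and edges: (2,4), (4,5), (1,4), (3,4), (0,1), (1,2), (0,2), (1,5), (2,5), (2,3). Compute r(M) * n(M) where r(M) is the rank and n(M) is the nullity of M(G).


r(M) = |V| - c = 6 - 1 = 5.
nullity = |E| - r(M) = 10 - 5 = 5.
Product = 5 * 5 = 25.

25


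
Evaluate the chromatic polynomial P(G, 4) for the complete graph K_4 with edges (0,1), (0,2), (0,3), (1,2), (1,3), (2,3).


P(K_4, k) = k(k-1)(k-2)...(k-3).
P(4) = (4) * (3) * (2) * (1) = 24.

24


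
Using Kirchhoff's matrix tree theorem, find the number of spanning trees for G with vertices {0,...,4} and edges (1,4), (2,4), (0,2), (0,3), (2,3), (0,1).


By Kirchhoff's matrix tree theorem, the number of spanning trees equals
the determinant of any cofactor of the Laplacian matrix L.
G has 5 vertices and 6 edges.
Computing the (4 x 4) cofactor determinant gives 11.

11


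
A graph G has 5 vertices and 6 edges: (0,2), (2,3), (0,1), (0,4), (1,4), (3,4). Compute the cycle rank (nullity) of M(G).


Cycle rank (nullity) = |E| - r(M) = |E| - (|V| - c).
|E| = 6, |V| = 5, c = 1.
Nullity = 6 - (5 - 1) = 6 - 4 = 2.

2


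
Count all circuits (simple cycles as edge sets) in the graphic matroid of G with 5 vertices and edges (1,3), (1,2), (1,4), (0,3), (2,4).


A circuit in a graphic matroid = edge set of a simple cycle.
G has 5 vertices and 5 edges.
Enumerating all minimal edge subsets forming cycles...
Total circuits found: 1.

1


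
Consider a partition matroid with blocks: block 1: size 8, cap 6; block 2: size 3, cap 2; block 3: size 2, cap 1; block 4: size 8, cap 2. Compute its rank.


Rank of a partition matroid = sum of min(|Si|, ci) for each block.
= min(8,6) + min(3,2) + min(2,1) + min(8,2)
= 6 + 2 + 1 + 2
= 11.

11


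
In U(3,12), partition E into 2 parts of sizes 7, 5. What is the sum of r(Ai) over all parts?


r(Ai) = min(|Ai|, 3) for each part.
Sum = min(7,3) + min(5,3)
    = 3 + 3
    = 6.

6


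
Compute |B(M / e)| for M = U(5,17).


Contracting e from U(5,17) gives U(4,16).
Bases of U(4,16) = (16 choose 4) = 1820.

1820


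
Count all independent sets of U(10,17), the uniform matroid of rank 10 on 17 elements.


Independent sets of U(10,17) are all subsets of size <= 10.
Count = (17 choose 0) + (17 choose 1) + (17 choose 2) + (17 choose 3) + (17 choose 4) + (17 choose 5) + (17 choose 6) + (17 choose 7) + (17 choose 8) + (17 choose 9) + (17 choose 10)
     = 1 + 17 + 136 + 680 + 2380 + 6188 + 12376 + 19448 + 24310 + 24310 + 19448
     = 109294.

109294


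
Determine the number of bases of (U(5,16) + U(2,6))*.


(M1+M2)* = M1* + M2*.
M1* = U(11,16), bases: C(16,11) = 4368.
M2* = U(4,6), bases: C(6,4) = 15.
|B(M*)| = 4368 * 15 = 65520.

65520


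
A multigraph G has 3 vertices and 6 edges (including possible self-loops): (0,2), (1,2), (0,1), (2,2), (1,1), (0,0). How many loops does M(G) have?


In a graphic matroid, a loop is a self-loop edge (u,u) with rank 0.
Examining all 6 edges for self-loops...
Self-loops found: (2,2), (1,1), (0,0)
Number of loops = 3.

3


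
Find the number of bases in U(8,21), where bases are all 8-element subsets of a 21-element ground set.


Bases of U(8,21) are all 8-element subsets of the 21-element ground set.
Number of bases = C(21,8).
C(21,8) = 21! / (8! * 13!) = 203490.

203490


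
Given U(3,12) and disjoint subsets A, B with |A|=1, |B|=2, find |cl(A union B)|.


|A union B| = 1 + 2 = 3 (disjoint).
In U(3,12), cl(S) = S if |S| < 3, else cl(S) = E.
Since 3 >= 3, cl(A union B) = E.
|cl(A union B)| = 12.

12


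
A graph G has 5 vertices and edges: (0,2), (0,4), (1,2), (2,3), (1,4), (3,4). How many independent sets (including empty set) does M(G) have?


An independent set in a graphic matroid is an acyclic edge subset.
G has 5 vertices and 6 edges.
Enumerate all 2^6 = 64 subsets, checking for acyclicity.
Total independent sets = 54.

54


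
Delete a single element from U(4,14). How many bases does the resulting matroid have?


Deleting e from U(4,14) gives U(4,13) since n > r.
Bases of U(4,13) = C(13,4) = (13 * 12 * 11 * 10) / (1 * 2 * 3 * 4) = 715.

715


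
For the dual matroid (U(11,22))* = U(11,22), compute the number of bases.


The dual of U(r,n) is U(n-r, n) = U(11,22).
Bases of U(11,22) are all (11)-element subsets.
|B(M*)| = C(22,11) = 705432.

705432


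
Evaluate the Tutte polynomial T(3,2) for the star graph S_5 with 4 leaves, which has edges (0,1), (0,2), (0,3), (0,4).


A star on 5 vertices is a tree with 4 edges.
T(x,y) = x^(4) for any tree.
T(3,2) = 3^4 = 81.

81


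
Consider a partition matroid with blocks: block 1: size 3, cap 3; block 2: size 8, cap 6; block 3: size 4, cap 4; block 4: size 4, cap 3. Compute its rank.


Rank of a partition matroid = sum of min(|Si|, ci) for each block.
= min(3,3) + min(8,6) + min(4,4) + min(4,3)
= 3 + 6 + 4 + 3
= 16.

16


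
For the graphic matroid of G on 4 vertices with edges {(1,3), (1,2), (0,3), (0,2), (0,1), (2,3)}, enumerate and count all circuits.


A circuit in a graphic matroid = edge set of a simple cycle.
G has 4 vertices and 6 edges.
Enumerating all minimal edge subsets forming cycles...
Total circuits found: 7.

7


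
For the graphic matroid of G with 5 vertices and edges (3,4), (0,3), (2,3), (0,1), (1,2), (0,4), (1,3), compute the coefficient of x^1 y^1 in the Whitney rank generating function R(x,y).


R(x,y) = sum over A in 2^E of x^(r(E)-r(A)) * y^(|A|-r(A)).
G has 5 vertices, 7 edges. r(E) = 4.
Enumerate all 2^7 = 128 subsets.
Count subsets with r(E)-r(A)=1 and |A|-r(A)=1: 14.

14


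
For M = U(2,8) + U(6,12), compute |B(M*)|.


(M1+M2)* = M1* + M2*.
M1* = U(6,8), bases: C(8,6) = 28.
M2* = U(6,12), bases: C(12,6) = 924.
|B(M*)| = 28 * 924 = 25872.

25872


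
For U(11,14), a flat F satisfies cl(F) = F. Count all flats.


Flats of U(11,14): every subset of size < 11 is a flat, plus E itself.
Count = (14 choose 0) + (14 choose 1) + (14 choose 2) + (14 choose 3) + (14 choose 4) + (14 choose 5) + (14 choose 6) + (14 choose 7) + (14 choose 8) + (14 choose 9) + (14 choose 10) + 1
     = 1 + 14 + 91 + 364 + 1001 + 2002 + 3003 + 3432 + 3003 + 2002 + 1001 + 1
     = 15915.

15915


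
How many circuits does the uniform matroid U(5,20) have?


In U(5,20), circuits are the (6)-element subsets.
Any set of 6 elements is dependent, and removing any one element gives
an independent set of size 5, so it is a minimal dependent set.
Number of circuits = C(20,6) = 38760.

38760


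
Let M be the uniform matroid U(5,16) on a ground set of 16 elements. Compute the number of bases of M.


Bases of U(5,16) are all 5-element subsets of the 16-element ground set.
Number of bases = C(16,5).
(16 choose 5) = 4368.

4368


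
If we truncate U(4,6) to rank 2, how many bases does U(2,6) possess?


Truncating U(4,6) to rank 2 gives U(2,6).
Bases of U(2,6) are all 2-element subsets of 6 elements.
Number of bases = C(6,2) = 6! / (2! * 4!) = 15.

15


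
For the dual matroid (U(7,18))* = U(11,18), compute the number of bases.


The dual of U(r,n) is U(n-r, n) = U(11,18).
Bases of U(11,18) are all (11)-element subsets.
|B(M*)| = (18 choose 11) = 31824.

31824


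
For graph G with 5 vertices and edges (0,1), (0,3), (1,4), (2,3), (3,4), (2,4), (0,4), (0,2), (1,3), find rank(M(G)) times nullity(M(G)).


r(M) = |V| - c = 5 - 1 = 4.
nullity = |E| - r(M) = 9 - 4 = 5.
Product = 4 * 5 = 20.

20


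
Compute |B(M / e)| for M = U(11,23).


Contracting e from U(11,23) gives U(10,22).
Bases of U(10,22) = (22 choose 10) = 646646.

646646


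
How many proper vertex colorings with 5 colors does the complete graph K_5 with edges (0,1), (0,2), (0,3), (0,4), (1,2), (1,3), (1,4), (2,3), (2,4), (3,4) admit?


P(K_5, k) = k(k-1)(k-2)...(k-4).
P(5) = (5) * (4) * (3) * (2) * (1) = 120.

120


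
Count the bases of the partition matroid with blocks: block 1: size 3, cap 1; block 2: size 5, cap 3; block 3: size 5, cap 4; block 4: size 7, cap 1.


A basis picks exactly ci elements from block i.
Number of bases = product of C(|Si|, ci).
= C(3,1) * C(5,3) * C(5,4) * C(7,1)
= 3 * 10 * 5 * 7
= 1050.

1050


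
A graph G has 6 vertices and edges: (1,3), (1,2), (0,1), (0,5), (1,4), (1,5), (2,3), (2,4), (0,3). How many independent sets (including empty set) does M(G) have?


An independent set in a graphic matroid is an acyclic edge subset.
G has 6 vertices and 9 edges.
Enumerate all 2^9 = 512 subsets, checking for acyclicity.
Total independent sets = 280.

280
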